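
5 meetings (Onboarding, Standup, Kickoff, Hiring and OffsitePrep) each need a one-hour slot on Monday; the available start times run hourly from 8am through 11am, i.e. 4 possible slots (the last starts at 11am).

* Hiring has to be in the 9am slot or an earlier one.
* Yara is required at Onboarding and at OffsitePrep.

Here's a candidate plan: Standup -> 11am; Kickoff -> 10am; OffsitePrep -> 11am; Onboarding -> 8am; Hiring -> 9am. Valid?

Yara is required at Onboarding and at OffsitePrep — holds.
Hiring has to be in the 9am slot or an earlier one — holds.

Yes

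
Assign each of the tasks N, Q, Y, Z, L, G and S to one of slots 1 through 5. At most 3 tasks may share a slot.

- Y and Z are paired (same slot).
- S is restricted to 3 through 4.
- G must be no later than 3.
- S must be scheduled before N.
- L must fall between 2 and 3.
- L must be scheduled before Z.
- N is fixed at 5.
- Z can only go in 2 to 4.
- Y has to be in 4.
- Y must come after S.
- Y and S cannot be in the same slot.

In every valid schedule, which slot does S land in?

S's window is 3–4.
Y is fixed at 4, and S can't share a slot with Y.
So S must be 3.

3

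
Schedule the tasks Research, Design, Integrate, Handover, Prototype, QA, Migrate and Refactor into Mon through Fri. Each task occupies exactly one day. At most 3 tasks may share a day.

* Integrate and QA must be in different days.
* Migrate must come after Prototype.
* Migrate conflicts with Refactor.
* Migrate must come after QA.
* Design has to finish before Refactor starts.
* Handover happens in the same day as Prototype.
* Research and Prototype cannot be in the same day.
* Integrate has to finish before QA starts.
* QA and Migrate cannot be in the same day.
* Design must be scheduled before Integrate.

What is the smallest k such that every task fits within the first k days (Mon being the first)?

The precedence chain requires at least 4 distinct days.
With at most 3 per day and 8 tasks, at least 3 days are needed.
4 works (last occupied day: Thu): for example Research in Tue; Refactor in Tue; QA in Wed; Handover in Mon; Design in Mon; Migrate in Thu; Integrate in Tue; Prototype in Mon.

4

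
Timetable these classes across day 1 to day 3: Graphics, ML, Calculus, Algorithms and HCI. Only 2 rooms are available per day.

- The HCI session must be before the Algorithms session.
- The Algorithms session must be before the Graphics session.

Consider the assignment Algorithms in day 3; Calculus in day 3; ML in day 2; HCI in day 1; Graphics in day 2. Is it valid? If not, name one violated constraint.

No. The Algorithms session must be before the Graphics session is not satisfied.

Only 2 rooms are available per day — holds.
The HCI session must be before the Algorithms session — holds.
The Algorithms session must be before the Graphics session — violated.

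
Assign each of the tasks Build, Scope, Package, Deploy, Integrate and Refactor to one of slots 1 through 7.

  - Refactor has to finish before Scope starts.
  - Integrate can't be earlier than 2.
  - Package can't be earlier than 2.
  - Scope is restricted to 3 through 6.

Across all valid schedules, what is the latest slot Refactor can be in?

Downstream work caps Refactor at 5.
Refactor at 5 is achievable: Deploy -> 1; Package -> 2; Integrate -> 2; Scope -> 6; Refactor -> 5; Build -> 1.

5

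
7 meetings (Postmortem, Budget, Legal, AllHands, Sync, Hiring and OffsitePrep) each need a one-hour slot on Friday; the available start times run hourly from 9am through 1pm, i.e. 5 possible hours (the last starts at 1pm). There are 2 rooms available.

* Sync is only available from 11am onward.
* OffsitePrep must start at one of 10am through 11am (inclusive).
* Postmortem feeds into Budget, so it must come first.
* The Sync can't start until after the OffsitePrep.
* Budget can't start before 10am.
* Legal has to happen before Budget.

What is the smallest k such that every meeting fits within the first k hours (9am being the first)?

4

The precedence chain requires at least 2 distinct hours.
With at most 2 per hour and 7 meetings, at least 4 hours are needed.
Sync can't be placed before 11am — that is hour 3 counting from 9am — so the schedule must run through at least 3 hours.
4 works (last occupied hour: 12pm): for example OffsitePrep=10am, Sync=11am, Legal=9am, Postmortem=9am, Hiring=12pm, Budget=10am, AllHands=11am.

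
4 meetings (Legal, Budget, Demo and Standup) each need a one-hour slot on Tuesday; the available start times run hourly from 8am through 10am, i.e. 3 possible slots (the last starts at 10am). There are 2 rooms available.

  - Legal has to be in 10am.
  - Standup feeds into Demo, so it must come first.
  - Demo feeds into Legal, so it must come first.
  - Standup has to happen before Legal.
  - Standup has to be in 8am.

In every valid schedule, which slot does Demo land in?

Standup is fixed at 8am and must come before Demo, so Demo is at least 9am.
Legal is fixed at 10am and must come after Demo, so Demo is at most 9am.
So Demo must be 9am.

9am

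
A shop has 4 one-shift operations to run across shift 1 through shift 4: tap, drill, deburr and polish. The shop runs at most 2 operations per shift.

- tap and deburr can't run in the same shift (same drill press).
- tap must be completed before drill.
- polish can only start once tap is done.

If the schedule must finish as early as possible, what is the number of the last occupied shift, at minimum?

The precedence chain requires at least 2 distinct shifts.
With at most 2 per shift and 4 operations, at least 2 shifts are needed.
Could 2 shifts be enough, i.e. nothing placed later than shift 2? No: polish must come after tap (at shift 1 or later) → {shift 2}; tap must come before polish (at shift 2 or earlier) → {shift 1}; drill must come after tap (at shift 1 or later) → {shift 2}; deburr can't share with tap (shift 1) → {shift 2}; that puts drill, deburr and polish all in shift 2 — more than 2 per shift.
So 2 shifts is not enough.
3 works (last occupied shift: shift 3): for example tap=shift 1, polish=shift 2, drill=shift 2, deburr=shift 3.

shift 3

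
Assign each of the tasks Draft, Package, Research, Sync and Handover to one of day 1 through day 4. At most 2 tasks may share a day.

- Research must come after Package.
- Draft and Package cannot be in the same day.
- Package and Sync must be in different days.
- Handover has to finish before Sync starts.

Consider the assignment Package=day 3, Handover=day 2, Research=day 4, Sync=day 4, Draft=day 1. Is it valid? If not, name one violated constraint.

Yes

Handover has to finish before Sync starts — holds.
Draft and Package cannot be in the same day — holds.
At most 2 tasks may share a day — holds.
Package and Sync must be in different days — holds.
Research must come after Package — holds.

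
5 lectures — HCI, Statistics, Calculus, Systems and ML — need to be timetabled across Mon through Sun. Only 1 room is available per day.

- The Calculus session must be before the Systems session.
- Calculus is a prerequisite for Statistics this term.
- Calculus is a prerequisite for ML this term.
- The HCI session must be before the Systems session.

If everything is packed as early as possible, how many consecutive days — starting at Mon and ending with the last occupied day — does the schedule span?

5 days

The precedence chain requires at least 2 distinct days.
With at most 1 per day and 5 lectures, at least 5 days are needed.
5 works (last occupied day: Fri): for example Statistics -> Thu; Calculus -> Mon; HCI -> Tue; ML -> Fri; Systems -> Wed.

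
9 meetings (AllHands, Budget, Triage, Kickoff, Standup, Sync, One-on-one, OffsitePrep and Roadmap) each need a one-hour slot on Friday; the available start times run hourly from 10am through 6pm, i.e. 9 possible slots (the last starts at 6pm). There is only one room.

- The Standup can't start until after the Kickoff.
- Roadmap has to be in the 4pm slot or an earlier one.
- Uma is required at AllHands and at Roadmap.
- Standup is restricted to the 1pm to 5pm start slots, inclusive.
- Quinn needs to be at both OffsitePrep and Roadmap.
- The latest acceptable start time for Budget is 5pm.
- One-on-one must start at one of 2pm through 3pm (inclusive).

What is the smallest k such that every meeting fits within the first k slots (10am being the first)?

9

The precedence chain requires at least 2 distinct slots.
With at most 1 per slot and 9 meetings, at least 9 slots are needed.
One-on-one can't be placed before 2pm — that is slot 5 counting from 10am — so the schedule must run through at least 5 slots.
9 works (last occupied slot: 6pm): for example OffsitePrep=6pm, Triage=4pm, AllHands=3pm, Standup=1pm, Roadmap=10am, Budget=11am, Kickoff=12pm, One-on-one=2pm, Sync=5pm.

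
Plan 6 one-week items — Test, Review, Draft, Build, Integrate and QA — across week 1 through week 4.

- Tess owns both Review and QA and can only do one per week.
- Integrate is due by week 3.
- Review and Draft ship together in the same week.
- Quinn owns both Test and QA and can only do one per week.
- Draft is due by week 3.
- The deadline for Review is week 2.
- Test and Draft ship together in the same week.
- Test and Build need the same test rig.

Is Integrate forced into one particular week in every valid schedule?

No

Integrate can be week 1 (e.g. QA in week 2; Test in week 1; Draft in week 1; Integrate in week 1; Review in week 1; Build in week 2) or week 2 (e.g. Integrate in week 2; QA in week 2; Draft in week 1; Test in week 1; Review in week 1; Build in week 2).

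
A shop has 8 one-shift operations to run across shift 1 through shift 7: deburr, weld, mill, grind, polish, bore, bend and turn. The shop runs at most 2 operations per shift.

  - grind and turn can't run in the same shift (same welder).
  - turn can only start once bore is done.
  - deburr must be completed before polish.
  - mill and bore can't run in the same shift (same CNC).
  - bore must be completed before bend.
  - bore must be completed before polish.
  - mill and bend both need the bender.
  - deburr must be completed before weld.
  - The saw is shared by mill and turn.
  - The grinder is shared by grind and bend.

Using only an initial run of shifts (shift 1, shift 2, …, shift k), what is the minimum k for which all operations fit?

The precedence chain requires at least 2 distinct shifts.
With at most 2 per shift and 8 operations, at least 4 shifts are needed.
4 works (last occupied shift: shift 4): for example deburr=shift 1, grind=shift 4, bend=shift 3, bore=shift 1, mill=shift 4, polish=shift 2, weld=shift 2, turn=shift 3.

4 shifts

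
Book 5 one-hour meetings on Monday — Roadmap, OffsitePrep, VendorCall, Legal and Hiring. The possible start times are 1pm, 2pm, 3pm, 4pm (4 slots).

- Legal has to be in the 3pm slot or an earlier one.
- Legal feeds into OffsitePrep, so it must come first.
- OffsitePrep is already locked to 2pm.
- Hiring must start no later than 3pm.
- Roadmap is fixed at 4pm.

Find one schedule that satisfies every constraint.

VendorCall -> 1pm, OffsitePrep -> 2pm, Hiring -> 1pm, Legal -> 1pm, Roadmap -> 4pm

Checking: Legal(1pm) before OffsitePrep(2pm); OffsitePrep=2pm in [2pm,2pm]; Roadmap=4pm in [4pm,4pm]; Hiring=1pm in [1pm,3pm]; Legal=1pm in [1pm,3pm].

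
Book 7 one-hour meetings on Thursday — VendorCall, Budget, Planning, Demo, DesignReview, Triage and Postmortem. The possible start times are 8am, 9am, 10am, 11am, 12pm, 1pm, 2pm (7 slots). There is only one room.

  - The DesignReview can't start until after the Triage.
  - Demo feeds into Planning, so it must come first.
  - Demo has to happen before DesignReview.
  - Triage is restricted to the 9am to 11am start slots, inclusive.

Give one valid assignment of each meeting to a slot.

Demo -> 8am, Triage -> 9am, Planning -> 11am, Budget -> 1pm, DesignReview -> 10am, Postmortem -> 2pm, VendorCall -> 12pm

Checking: Demo(8am) before Planning(11am); Triage(9am) before DesignReview(10am); Demo(8am) before DesignReview(10am); Triage=9am in [9am,11am]; max 1 per slot (cap 1).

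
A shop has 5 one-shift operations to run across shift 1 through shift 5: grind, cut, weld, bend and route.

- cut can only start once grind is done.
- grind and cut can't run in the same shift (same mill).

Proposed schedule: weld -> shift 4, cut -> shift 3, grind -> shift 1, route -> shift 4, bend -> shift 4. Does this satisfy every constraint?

grind and cut can't run in the same shift (same mill) — holds.
cut can only start once grind is done — holds.

Yes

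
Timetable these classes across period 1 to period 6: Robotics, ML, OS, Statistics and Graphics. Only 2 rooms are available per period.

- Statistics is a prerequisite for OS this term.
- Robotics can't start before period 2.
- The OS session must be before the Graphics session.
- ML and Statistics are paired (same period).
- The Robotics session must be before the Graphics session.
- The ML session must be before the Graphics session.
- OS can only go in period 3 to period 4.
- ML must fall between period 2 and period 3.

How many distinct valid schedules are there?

16

Splitting on Robotics: it can be period 2 (2), period 3 (5), period 4 (6), period 5 (3). Listing each branch's schedules as (ML, OS, Statistics, Graphics) by period number:
Robotics=period 2: (3,4,3,5) (3,4,3,6) — 2.
Robotics=period 3: (2,3,2,4) (2,3,2,5) (2,3,2,6) (2,4,2,5) (2,4,2,6) — 5.
Robotics=period 4: (2,3,2,5) (2,3,2,6) (2,4,2,5) (2,4,2,6) (3,4,3,5) (3,4,3,6) — 6.
Robotics=period 5: (2,3,2,6) (2,4,2,6) (3,4,3,6) — 3.
Summing: 2 + 5 + 6 + 3 = 16.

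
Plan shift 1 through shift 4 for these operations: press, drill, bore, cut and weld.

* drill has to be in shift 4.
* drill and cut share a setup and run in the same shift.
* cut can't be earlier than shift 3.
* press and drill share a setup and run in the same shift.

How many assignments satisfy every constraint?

Splitting on bore: it can be shift 1 (4), shift 2 (4), shift 3 (4), shift 4 (4). Listing each branch's schedules as (press, drill, cut, weld) by shift number:
bore=shift 1: (4,4,4,1) (4,4,4,2) (4,4,4,3) (4,4,4,4) — 4.
bore=shift 2: (4,4,4,1) (4,4,4,2) (4,4,4,3) (4,4,4,4) — 4.
bore=shift 3: (4,4,4,1) (4,4,4,2) (4,4,4,3) (4,4,4,4) — 4.
bore=shift 4: (4,4,4,1) (4,4,4,2) (4,4,4,3) (4,4,4,4) — 4.
Summing: 4 + 4 + 4 + 4 = 16.

16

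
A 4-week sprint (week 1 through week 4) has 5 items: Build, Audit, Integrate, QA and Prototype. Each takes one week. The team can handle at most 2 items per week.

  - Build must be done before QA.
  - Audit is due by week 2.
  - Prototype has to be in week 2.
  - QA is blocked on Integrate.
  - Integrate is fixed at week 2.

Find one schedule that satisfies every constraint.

Build in week 1, Integrate in week 2, Prototype in week 2, Audit in week 1, QA in week 3

Checking: Integrate(week 2) before QA(week 3); Build(week 1) before QA(week 3); Integrate=week 2 in [week 2,week 2]; Prototype=week 2 in [week 2,week 2]; Audit=week 1 in [week 1,week 2]; max 2 per week (cap 2).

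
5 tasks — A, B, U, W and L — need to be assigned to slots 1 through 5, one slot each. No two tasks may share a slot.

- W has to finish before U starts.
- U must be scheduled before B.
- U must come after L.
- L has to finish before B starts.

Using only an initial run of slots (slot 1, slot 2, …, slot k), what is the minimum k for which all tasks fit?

5 slots

The precedence chain requires at least 3 distinct slots.
With at most 1 per slot and 5 tasks, at least 5 slots are needed.
5 works (last occupied slot: 5): for example A=5; U=3; B=4; W=2; L=1.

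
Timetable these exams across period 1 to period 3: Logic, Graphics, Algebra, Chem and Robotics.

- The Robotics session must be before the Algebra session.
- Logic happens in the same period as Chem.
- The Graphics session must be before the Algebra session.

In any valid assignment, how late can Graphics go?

period 2

Downstream work caps Graphics at period 2.
Graphics at period 2 is achievable: Chem in period 1; Graphics in period 2; Algebra in period 3; Robotics in period 1; Logic in period 1.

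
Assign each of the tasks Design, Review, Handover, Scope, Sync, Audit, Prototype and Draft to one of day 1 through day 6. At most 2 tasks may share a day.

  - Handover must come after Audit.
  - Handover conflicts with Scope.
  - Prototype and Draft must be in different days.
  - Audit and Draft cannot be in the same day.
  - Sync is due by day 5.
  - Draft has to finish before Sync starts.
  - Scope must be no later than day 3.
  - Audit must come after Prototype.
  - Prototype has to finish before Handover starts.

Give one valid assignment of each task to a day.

Prototype -> day 2, Handover -> day 4, Draft -> day 1, Review -> day 4, Sync -> day 2, Scope -> day 1, Design -> day 3, Audit -> day 3

Checking: Prototype(day 2) before Audit(day 3); Audit(day 3) before Handover(day 4); Draft(day 1) before Sync(day 2); Prototype(day 2) before Handover(day 4); Audit(day 3) != Draft(day 1); Handover(day 4) != Scope(day 1); Prototype(day 2) != Draft(day 1); Sync=day 2 in [day 1,day 5]; Scope=day 1 in [day 1,day 3]; max 2 per day (cap 2).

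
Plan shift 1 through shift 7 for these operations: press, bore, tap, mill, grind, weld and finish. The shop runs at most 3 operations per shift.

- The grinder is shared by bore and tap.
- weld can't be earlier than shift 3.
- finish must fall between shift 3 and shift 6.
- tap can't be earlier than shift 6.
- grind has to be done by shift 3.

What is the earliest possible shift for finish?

shift 3

Finish is available from shift 3; finish's own window allows nothing later than shift 6.
finish at shift 3 is achievable: weld=shift 3; tap=shift 6; bore=shift 1; press=shift 1; finish=shift 3; grind=shift 1; mill=shift 2.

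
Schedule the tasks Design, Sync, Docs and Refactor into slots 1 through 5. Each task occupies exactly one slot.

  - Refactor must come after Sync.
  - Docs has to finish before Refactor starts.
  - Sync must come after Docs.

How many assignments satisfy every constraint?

Splitting on Design: it can be 1 (10), 2 (10), 3 (10), 4 (10), 5 (10). Listing each branch's schedules as (Sync, Docs, Refactor):
Design=1: (2,1,3) (2,1,4) (2,1,5) (3,1,4) (3,1,5) (3,2,4) (3,2,5) (4,1,5) (4,2,5) (4,3,5) — 10.
Design=2: (2,1,3) (2,1,4) (2,1,5) (3,1,4) (3,1,5) (3,2,4) (3,2,5) (4,1,5) (4,2,5) (4,3,5) — 10.
Design=3: (2,1,3) (2,1,4) (2,1,5) (3,1,4) (3,1,5) (3,2,4) (3,2,5) (4,1,5) (4,2,5) (4,3,5) — 10.
Design=4: (2,1,3) (2,1,4) (2,1,5) (3,1,4) (3,1,5) (3,2,4) (3,2,5) (4,1,5) (4,2,5) (4,3,5) — 10.
Design=5: (2,1,3) (2,1,4) (2,1,5) (3,1,4) (3,1,5) (3,2,4) (3,2,5) (4,1,5) (4,2,5) (4,3,5) — 10.
Summing: 10 + 10 + 10 + 10 + 10 = 50.

50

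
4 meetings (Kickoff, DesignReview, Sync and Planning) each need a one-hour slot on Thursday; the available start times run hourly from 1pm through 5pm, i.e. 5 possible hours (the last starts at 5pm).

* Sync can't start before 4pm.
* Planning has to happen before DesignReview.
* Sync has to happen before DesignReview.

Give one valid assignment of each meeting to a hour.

Sync -> 4pm, Kickoff -> 1pm, DesignReview -> 5pm, Planning -> 1pm

Checking: Planning(1pm) before DesignReview(5pm); Sync(4pm) before DesignReview(5pm); Sync=4pm in [4pm,5pm].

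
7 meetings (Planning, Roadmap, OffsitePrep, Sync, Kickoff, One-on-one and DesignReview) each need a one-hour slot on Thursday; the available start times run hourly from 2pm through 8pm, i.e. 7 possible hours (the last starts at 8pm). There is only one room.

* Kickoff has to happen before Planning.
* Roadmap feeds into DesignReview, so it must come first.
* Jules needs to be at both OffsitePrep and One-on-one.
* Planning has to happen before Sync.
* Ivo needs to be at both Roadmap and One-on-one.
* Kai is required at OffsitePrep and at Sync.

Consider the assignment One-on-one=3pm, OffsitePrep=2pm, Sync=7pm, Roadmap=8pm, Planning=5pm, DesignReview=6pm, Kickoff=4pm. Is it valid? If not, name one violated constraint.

Kickoff has to happen before Planning — holds.
There is only one room — holds.
Roadmap feeds into DesignReview, so it must come first — violated.
Jules needs to be at both OffsitePrep and One-on-one — holds.
Planning has to happen before Sync — holds.
Kai is required at OffsitePrep and at Sync — holds.
Ivo needs to be at both Roadmap and One-on-one — holds.

Invalid. Roadmap feeds into DesignReview, so it must come first.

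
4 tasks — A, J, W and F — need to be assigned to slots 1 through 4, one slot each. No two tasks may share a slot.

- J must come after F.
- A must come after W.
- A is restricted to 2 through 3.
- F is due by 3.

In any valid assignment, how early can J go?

Precedence pushes J to at least 2.
J at 4 is achievable: W -> 1; F -> 3; A -> 2; J -> 4.
Nothing earlier works — the capacity limit rule out every slot before 4.

4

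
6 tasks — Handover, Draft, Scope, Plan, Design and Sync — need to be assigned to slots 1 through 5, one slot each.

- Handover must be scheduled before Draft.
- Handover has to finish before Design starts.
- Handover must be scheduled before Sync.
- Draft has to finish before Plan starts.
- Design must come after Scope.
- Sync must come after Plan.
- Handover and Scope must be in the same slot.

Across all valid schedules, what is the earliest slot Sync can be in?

4

Precedence pushes Sync to at least 4.
Sync at 4 is achievable: Plan=3, Scope=1, Design=2, Draft=2, Handover=1, Sync=4.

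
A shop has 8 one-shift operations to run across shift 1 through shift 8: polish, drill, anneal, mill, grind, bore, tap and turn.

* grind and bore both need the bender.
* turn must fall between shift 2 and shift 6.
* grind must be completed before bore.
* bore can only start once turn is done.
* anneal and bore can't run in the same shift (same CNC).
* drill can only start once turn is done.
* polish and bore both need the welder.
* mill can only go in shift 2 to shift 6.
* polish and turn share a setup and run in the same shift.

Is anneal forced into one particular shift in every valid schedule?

No

anneal can be shift 1 (e.g. grind in shift 1, turn in shift 2, mill in shift 2, bore in shift 3, drill in shift 3, tap in shift 1, anneal in shift 1, polish in shift 2) or shift 2 (e.g. drill -> shift 3, polish -> shift 2, bore -> shift 3, tap -> shift 1, anneal -> shift 2, mill -> shift 2, turn -> shift 2, grind -> shift 1).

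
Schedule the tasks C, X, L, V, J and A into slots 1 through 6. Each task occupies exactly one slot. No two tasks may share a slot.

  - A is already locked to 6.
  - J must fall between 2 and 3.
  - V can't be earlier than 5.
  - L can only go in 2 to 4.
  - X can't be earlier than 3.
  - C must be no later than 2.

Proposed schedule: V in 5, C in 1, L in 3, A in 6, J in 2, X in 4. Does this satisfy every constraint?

Yes

A is already locked to 6 — holds.
V can't be earlier than 5 — holds.
No two tasks may share a slot — holds.
L can only go in 2 to 4 — holds.
X can't be earlier than 3 — holds.
C must be no later than 2 — holds.
J must fall between 2 and 3 — holds.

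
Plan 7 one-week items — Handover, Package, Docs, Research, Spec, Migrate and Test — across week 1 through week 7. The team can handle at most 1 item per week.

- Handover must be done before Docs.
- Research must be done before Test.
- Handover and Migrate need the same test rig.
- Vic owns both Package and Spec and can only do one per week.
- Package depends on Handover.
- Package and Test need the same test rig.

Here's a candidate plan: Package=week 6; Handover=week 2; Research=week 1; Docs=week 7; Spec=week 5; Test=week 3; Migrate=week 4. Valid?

Research must be done before Test — holds.
Package depends on Handover — holds.
Vic owns both Package and Spec and can only do one per week — holds.
Package and Test need the same test rig — holds.
Handover and Migrate need the same test rig — holds.
Handover must be done before Docs — holds.
The team can handle at most 1 item per week — holds.

Valid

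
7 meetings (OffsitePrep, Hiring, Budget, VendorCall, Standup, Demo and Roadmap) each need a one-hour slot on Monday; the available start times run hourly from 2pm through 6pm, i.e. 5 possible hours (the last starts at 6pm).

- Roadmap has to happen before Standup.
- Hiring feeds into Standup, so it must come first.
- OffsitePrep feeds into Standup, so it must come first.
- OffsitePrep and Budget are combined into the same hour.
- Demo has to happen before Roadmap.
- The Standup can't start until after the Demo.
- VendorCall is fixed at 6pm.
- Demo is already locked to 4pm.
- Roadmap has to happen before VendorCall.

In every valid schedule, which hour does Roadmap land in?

Demo is fixed at 4pm and must come before Roadmap, so Roadmap is at least 5pm.
VendorCall is fixed at 6pm and must come after Roadmap, so Roadmap is at most 5pm.
So Roadmap must be 5pm.

5pm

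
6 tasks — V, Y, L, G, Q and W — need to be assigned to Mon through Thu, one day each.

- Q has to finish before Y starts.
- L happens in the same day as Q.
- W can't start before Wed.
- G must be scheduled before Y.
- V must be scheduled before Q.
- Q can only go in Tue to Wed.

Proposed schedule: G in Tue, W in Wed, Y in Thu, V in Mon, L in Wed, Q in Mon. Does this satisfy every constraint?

Q has to finish before Y starts — holds.
V must be scheduled before Q — violated.
W can't start before Wed — holds.
Q can only go in Tue to Wed — violated.
L happens in the same day as Q — violated.
G must be scheduled before Y — holds.

Invalid. L happens in the same day as Q.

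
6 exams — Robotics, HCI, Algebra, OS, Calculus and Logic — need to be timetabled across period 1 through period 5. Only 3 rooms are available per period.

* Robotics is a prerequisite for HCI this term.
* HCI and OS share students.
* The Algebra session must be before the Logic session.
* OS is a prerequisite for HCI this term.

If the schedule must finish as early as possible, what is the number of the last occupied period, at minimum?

2

The precedence chain requires at least 2 distinct periods.
With at most 3 per period and 6 exams, at least 2 periods are needed.
2 works (last occupied period: period 2): for example Algebra=period 1, Logic=period 2, OS=period 1, Robotics=period 1, Calculus=period 2, HCI=period 2.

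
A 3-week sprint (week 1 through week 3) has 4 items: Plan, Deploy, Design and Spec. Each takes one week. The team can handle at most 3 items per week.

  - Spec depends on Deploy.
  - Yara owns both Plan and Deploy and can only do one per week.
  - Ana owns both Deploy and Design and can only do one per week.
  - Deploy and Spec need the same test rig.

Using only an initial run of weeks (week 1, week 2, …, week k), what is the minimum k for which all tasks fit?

2

The precedence chain requires at least 2 distinct weeks.
With at most 3 per week and 4 tasks, at least 2 weeks are needed.
2 works (last occupied week: week 2): for example Spec=week 2; Plan=week 2; Deploy=week 1; Design=week 2.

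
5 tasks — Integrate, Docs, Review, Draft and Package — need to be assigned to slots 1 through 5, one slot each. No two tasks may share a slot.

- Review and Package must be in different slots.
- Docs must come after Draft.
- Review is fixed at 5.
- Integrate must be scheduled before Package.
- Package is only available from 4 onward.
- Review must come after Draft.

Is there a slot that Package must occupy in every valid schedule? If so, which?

4

Package's window is 4–5.
Review is fixed at 5, and Package can't share a slot with Review.
So Package must be 4.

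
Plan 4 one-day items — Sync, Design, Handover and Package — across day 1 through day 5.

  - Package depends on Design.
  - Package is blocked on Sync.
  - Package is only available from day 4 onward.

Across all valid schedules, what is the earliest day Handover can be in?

day 1

Handover at day 1 is achievable: Sync -> day 1; Design -> day 1; Package -> day 4; Handover -> day 1.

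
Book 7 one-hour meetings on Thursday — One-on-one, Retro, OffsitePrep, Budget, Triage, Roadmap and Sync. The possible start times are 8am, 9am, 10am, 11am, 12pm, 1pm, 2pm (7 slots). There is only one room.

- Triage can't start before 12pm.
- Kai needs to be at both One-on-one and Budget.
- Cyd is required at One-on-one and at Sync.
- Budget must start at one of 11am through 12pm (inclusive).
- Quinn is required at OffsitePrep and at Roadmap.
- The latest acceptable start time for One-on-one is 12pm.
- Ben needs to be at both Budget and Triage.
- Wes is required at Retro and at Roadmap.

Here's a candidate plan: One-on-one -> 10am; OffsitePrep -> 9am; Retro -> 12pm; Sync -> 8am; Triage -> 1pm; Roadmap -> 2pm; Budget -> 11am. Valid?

Yes

There is only one room — holds.
Wes is required at Retro and at Roadmap — holds.
Quinn is required at OffsitePrep and at Roadmap — holds.
Ben needs to be at both Budget and Triage — holds.
Budget must start at one of 11am through 12pm (inclusive) — holds.
Triage can't start before 12pm — holds.
Cyd is required at One-on-one and at Sync — holds.
The latest acceptable start time for One-on-one is 12pm — holds.
Kai needs to be at both One-on-one and Budget — holds.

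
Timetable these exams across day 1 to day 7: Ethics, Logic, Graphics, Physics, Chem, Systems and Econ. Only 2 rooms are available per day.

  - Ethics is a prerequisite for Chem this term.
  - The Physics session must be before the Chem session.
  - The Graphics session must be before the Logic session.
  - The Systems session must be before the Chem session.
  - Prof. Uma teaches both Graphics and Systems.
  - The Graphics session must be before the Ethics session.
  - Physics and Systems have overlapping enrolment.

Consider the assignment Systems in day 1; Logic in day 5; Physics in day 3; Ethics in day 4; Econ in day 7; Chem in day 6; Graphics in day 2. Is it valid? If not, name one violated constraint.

Valid

Ethics is a prerequisite for Chem this term — holds.
The Systems session must be before the Chem session — holds.
The Graphics session must be before the Logic session — holds.
The Graphics session must be before the Ethics session — holds.
Prof. Uma teaches both Graphics and Systems — holds.
Only 2 rooms are available per day — holds.
Physics and Systems have overlapping enrolment — holds.
The Physics session must be before the Chem session — holds.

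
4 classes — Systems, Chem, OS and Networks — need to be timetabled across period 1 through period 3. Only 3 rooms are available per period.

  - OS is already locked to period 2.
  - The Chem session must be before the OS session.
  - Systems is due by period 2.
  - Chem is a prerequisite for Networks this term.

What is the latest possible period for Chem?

period 1

Downstream work caps Chem at period 1.
Chem at period 1 is achievable: Systems -> period 1, Chem -> period 1, Networks -> period 2, OS -> period 2.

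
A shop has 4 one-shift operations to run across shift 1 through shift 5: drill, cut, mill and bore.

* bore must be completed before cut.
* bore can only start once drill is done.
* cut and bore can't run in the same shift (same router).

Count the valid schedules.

Splitting on drill: it can be shift 1 (30), shift 2 (15), shift 3 (5). Listing each branch's schedules as (cut, mill, bore) by shift number:
drill=shift 1: (3,1,2) (3,2,2) (3,3,2) (3,4,2) (3,5,2) (4,1,2) (4,1,3) (4,2,2) (4,2,3) (4,3,2) (4,3,3) (4,4,2) (4,4,3) (4,5,2) (4,5,3) (5,1,2) (5,1,3) (5,1,4) (5,2,2) (5,2,3) (5,2,4) (5,3,2) (5,3,3) (5,3,4) (5,4,2) (5,4,3) (5,4,4) (5,5,2) (5,5,3) (5,5,4) — 30.
drill=shift 2: (4,1,3) (4,2,3) (4,3,3) (4,4,3) (4,5,3) (5,1,3) (5,1,4) (5,2,3) (5,2,4) (5,3,3) (5,3,4) (5,4,3) (5,4,4) (5,5,3) (5,5,4) — 15.
drill=shift 3: (5,1,4) (5,2,4) (5,3,4) (5,4,4) (5,5,4) — 5.
Summing: 30 + 15 + 5 = 50.

50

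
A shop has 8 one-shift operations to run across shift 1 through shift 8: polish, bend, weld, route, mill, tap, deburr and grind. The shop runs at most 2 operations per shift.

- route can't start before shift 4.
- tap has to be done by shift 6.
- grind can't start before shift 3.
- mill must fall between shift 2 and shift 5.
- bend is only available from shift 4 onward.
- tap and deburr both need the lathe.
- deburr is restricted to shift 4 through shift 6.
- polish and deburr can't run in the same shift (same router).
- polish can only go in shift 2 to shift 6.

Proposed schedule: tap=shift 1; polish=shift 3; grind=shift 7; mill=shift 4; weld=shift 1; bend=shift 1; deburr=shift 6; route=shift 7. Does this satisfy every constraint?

route can't start before shift 4 — holds.
mill must fall between shift 2 and shift 5 — holds.
tap and deburr both need the lathe — holds.
polish and deburr can't run in the same shift (same router) — holds.
tap has to be done by shift 6 — holds.
bend is only available from shift 4 onward — violated.
The shop runs at most 2 operations per shift — violated.
grind can't start before shift 3 — holds.
deburr is restricted to shift 4 through shift 6 — holds.
polish can only go in shift 2 to shift 6 — holds.

Invalid. The shop runs at most 2 operations per shift.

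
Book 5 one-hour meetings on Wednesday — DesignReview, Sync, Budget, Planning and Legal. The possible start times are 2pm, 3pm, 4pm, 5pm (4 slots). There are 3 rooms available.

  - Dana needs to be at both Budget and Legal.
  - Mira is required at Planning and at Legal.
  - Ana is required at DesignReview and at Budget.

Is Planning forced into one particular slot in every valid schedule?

Planning can be 2pm (e.g. DesignReview in 2pm, Budget in 3pm, Legal in 4pm, Sync in 2pm, Planning in 2pm) or 3pm (e.g. Sync=2pm; DesignReview=2pm; Budget=3pm; Legal=2pm; Planning=3pm).

No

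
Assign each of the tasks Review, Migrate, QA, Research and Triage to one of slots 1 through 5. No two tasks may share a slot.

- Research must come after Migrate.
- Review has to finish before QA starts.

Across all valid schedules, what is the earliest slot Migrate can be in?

Downstream work caps Migrate at 4.
Migrate at 1 is achievable: Migrate -> 1, QA -> 3, Triage -> 5, Research -> 4, Review -> 2.

1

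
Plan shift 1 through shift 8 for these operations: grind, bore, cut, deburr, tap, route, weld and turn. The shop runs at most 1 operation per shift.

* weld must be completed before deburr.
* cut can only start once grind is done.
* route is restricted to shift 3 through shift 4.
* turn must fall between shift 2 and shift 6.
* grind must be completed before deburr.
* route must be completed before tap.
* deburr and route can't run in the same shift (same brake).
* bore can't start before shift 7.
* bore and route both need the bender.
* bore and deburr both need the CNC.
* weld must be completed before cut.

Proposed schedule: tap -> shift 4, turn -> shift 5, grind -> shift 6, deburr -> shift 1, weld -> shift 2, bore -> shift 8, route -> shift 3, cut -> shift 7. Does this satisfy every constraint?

route is restricted to shift 3 through shift 4 — holds.
bore can't start before shift 7 — holds.
cut can only start once grind is done — holds.
bore and deburr both need the CNC — holds.
bore and route both need the bender — holds.
grind must be completed before deburr — violated.
deburr and route can't run in the same shift (same brake) — holds.
weld must be completed before deburr — violated.
route must be completed before tap — holds.
weld must be completed before cut — holds.
The shop runs at most 1 operation per shift — holds.
turn must fall between shift 2 and shift 6 — holds.

No — it violates: grind must be completed before deburr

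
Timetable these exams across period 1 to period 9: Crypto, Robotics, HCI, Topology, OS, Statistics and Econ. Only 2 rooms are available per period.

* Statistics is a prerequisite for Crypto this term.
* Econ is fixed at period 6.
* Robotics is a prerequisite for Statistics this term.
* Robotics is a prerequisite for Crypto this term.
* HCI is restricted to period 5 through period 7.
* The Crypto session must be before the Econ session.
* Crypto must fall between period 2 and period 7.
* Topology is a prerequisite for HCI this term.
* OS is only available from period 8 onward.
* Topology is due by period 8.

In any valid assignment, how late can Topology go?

Topology's own window allows nothing later than period 8; downstream work caps Topology at period 6.
Topology at period 6 is achievable: HCI -> period 7; Crypto -> period 3; OS -> period 8; Econ -> period 6; Topology -> period 6; Statistics -> period 2; Robotics -> period 1.

period 6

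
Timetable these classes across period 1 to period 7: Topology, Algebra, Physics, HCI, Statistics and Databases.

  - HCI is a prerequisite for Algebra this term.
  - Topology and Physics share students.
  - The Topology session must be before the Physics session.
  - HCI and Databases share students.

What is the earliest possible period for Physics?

period 2

Precedence pushes Physics to at least period 2.
Physics at period 2 is achievable: Physics -> period 2; Databases -> period 2; HCI -> period 1; Topology -> period 1; Statistics -> period 1; Algebra -> period 2.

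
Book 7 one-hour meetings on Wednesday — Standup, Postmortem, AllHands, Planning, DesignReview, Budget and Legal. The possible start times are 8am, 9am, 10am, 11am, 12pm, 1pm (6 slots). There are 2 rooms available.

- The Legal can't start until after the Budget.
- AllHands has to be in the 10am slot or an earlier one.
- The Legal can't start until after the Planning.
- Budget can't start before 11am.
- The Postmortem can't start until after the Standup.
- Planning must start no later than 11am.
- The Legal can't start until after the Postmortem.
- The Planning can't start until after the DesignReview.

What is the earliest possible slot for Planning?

Precedence pushes Planning to at least 9am; Planning's own window allows nothing later than 11am.
Planning at 9am is achievable: Budget=11am, Planning=9am, Postmortem=10am, AllHands=8am, Standup=9am, DesignReview=8am, Legal=12pm.

9am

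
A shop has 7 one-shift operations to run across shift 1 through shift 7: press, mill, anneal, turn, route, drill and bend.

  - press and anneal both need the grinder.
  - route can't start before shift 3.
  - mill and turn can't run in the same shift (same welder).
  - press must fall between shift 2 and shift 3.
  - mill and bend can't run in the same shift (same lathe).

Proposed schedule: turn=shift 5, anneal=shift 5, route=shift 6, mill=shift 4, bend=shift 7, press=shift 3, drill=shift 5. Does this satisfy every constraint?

Yes, all constraints hold

mill and bend can't run in the same shift (same lathe) — holds.
press and anneal both need the grinder — holds.
press must fall between shift 2 and shift 3 — holds.
mill and turn can't run in the same shift (same welder) — holds.
route can't start before shift 3 — holds.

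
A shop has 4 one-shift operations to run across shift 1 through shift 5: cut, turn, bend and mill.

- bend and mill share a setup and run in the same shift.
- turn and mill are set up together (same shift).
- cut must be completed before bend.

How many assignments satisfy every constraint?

Splitting on cut: it can be shift 1 (4), shift 2 (3), shift 3 (2), shift 4 (1). Listing each branch's schedules as (turn, bend, mill) by shift number:
cut=shift 1: (2,2,2) (3,3,3) (4,4,4) (5,5,5) — 4.
cut=shift 2: (3,3,3) (4,4,4) (5,5,5) — 3.
cut=shift 3: (4,4,4) (5,5,5) — 2.
cut=shift 4: (5,5,5) — 1.
Summing: 4 + 3 + 2 + 1 = 10.

10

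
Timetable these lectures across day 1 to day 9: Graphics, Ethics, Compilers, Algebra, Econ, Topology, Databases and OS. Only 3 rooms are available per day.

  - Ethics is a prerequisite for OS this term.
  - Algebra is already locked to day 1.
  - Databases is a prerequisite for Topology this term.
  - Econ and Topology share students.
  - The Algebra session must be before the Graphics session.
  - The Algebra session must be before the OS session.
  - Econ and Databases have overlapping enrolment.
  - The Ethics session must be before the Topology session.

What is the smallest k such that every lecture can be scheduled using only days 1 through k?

The precedence chain requires at least 2 distinct days.
With at most 3 per day and 8 lectures, at least 3 days are needed.
3 works (last occupied day: day 3): for example Ethics -> day 1; Graphics -> day 2; Compilers -> day 3; Topology -> day 2; OS -> day 2; Databases -> day 1; Econ -> day 3; Algebra -> day 1.

3 days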